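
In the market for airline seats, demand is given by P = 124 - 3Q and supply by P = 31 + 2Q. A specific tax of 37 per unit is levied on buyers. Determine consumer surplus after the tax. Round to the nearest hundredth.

Pre-tax equilibrium: 124 - 3Q = 31 + 2Q gives Q* = 18.6, P* = 68.2.
A tax on buyers shifts demand down by 37: (124 - 37) - 3Q = 31 + 2Q, so Q_t = 11.2. Buyers pay P_b = 90.4; sellers receive P_s = P_b - 37 = 53.4.
Consumer surplus is the triangle under demand above P_b: (1/2)(11.2)(124 - 90.4) = 188.16.

188.16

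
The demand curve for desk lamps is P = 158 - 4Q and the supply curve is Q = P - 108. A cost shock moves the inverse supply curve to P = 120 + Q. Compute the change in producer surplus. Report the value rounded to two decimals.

-21.12

Rewriting supply in inverse form: P = 108 + Q.
Initial equilibrium: Q_0 = 10, P_0 = 118; CS_0 = (1/2)(10)(40) = 200, PS_0 = (1/2)(10)(10) = 50.
New equilibrium: 158 - 4Q = 120 + Q gives Q_1 = 7.6, P_1 = 127.6; CS_1 = 115.52, PS_1 = 28.88.
Change in producer surplus = 28.88 - 50 = -21.12.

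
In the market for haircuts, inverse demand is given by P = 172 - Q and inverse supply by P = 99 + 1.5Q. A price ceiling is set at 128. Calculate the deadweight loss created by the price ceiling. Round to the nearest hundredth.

Without the control, 172 - Q = 99 + 1.5Q so Q* = 29.2 and P* = 142.8.
At P = 128, sellers supply (128 - 99)/1.5 = 19.3333 while buyers want more, so the quantity traded is 19.3333 at price 128.
At Q = 19.3333 the demand price is 152.6667 and the supply price is 128. Deadweight loss is the triangle between the curves from 19.3333 to 29.2: (1/2)(152.6667 - 128)(29.2 - 19.3333) = 121.6889.

121.69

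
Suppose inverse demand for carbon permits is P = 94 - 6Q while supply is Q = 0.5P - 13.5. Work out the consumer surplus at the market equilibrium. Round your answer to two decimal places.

210.42

Rewriting supply in inverse form: P = 27 + 2Q.
Setting demand equal to supply, 67 = 8Q, so Q* = 8.375 and P* = 43.75.
The demand choke price is 94, so CS = (1/2)(Q*)(94 - P*) = (1/2)(8.375)(50.25) = 210.4219.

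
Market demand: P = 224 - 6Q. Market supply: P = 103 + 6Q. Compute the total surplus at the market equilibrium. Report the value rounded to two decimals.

610.04

Equilibrium: 224 - 6Q = 103 + 6Q, so Q* = 10.0833 and P* = 163.5.
CS = (1/2)(10.0833)(60.5) = 305.0208 and PS = (1/2)(10.0833)(60.5) = 305.0208, so total surplus = 610.0417.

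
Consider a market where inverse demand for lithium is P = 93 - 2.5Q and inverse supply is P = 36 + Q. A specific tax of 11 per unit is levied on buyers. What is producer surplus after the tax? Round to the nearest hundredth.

86.37

Without the tax, 93 - 2.5Q = 36 + Q so Q* = 16.2857 and P* = 52.2857.
A tax on buyers shifts demand down by 11: (93 - 11) - 2.5Q = 36 + Q, so Q_t = 13.1429. Buyers pay P_b = 60.1429; sellers receive P_s = P_b - 11 = 49.1429.
Producer surplus is the triangle above supply below P_s: (1/2)(13.1429)(49.1429 - 36) = 86.3673.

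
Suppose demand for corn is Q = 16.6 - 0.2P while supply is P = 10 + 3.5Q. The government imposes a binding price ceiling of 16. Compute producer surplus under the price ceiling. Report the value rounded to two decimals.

5.14

Rewriting demand in inverse form: P = 83 - 5Q.
Free-market equilibrium: 83 - 5Q = 10 + 3.5Q gives Q* = 8.5882, P* = 40.0588.
At P = 16, sellers supply (16 - 10)/3.5 = 1.7143 while buyers want more, so the quantity traded is 1.7143 at price 16.
PS is the triangle above supply below 16: (1/2)(1.7143)(16 - 10) = 5.1429.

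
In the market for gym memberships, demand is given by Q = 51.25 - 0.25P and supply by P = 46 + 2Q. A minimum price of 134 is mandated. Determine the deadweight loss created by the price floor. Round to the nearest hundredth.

229.69

Rewriting demand in inverse form: P = 205 - 4Q.
Without the control, 205 - 4Q = 46 + 2Q so Q* = 26.5 and P* = 99.
At the floor price 134, quantity demanded is (205 - 134)/4 = 17.75; demand is the short side, so Q = 17.75 trades at P = 134.
The lost-trades triangle has base Q* - 17.75 = 8.75 and height equal to the gap between the curves at Q = 17.75, which is 134 - 81.5 = 52.5. DWL = (1/2)(8.75)(52.5) = 229.6875.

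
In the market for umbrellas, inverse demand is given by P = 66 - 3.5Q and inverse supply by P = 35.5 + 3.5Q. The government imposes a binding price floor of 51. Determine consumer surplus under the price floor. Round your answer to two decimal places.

Free-market equilibrium: 66 - 3.5Q = 35.5 + 3.5Q gives Q* = 4.3571, P* = 50.75.
At P = 51, buyers demand (66 - 51)/3.5 = 4.2857 while sellers would supply more, so the quantity traded is 4.2857 at price 51.
CS is the triangle under demand above 51: (1/2)(4.2857)(66 - 51) = 32.1429.

32.14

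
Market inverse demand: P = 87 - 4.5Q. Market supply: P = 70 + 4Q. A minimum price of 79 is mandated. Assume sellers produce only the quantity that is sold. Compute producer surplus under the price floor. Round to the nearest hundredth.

Without the control, 87 - 4.5Q = 70 + 4Q so Q* = 2 and P* = 78.
At P = 79, buyers demand (87 - 79)/4.5 = 1.7778 while sellers would supply more, so the quantity traded is 1.7778 at price 79.
The supply price at Q = 1.7778 is 77.1111. PS is the trapezoid between 79 and supply over [0, 1.7778]: (1/2)[(79 - 70) + (79 - 77.1111)](1.7778) = 9.679.

9.68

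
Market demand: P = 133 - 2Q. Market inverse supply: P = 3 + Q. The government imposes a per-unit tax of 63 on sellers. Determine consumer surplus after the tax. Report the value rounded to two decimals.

Pre-tax equilibrium: 133 - 2Q = 3 + Q gives Q* = 43.3333, P* = 46.3333.
With the tax, sellers need 63 more per unit: 133 - 2Q = 3 + Q + 63, so Q_t = 22.3333. Buyers pay P_b = 88.3333; sellers receive P_s = P_b - 63 = 25.3333.
Consumer surplus is the triangle under demand above P_b: (1/2)(22.3333)(133 - 88.3333) = 498.7778.

498.78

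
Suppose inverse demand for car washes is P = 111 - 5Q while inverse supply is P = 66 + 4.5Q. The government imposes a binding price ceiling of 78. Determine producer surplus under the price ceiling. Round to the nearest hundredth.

16.00

Without the control, 111 - 5Q = 66 + 4.5Q so Q* = 4.7368 and P* = 87.3158.
At P = 78, sellers supply (78 - 66)/4.5 = 2.6667 while buyers want more, so the quantity traded is 2.6667 at price 78.
PS is the triangle above supply below 78: (1/2)(2.6667)(78 - 66) = 16.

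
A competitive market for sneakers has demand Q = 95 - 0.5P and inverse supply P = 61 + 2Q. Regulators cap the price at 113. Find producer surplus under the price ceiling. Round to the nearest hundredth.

676.00

Rewriting demand in inverse form: P = 190 - 2Q.
Without the control, 190 - 2Q = 61 + 2Q so Q* = 32.25 and P* = 125.5.
At the ceiling price 113, quantity supplied is (113 - 61)/2 = 26; supply is the short side, so Q = 26 trades at P = 113.
PS is the triangle above supply below 113: (1/2)(26)(113 - 61) = 676.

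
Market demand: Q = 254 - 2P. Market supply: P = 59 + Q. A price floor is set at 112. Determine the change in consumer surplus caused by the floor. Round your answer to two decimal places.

Rewriting demand in inverse form: P = 127 - 0.5Q.
Without the control, 127 - 0.5Q = 59 + Q so Q* = 45.3333 and P* = 104.3333.
At the floor price 112, quantity demanded is (127 - 112)/0.5 = 30; demand is the short side, so Q = 30 trades at P = 112.
CS goes from (1/2)(45.3333)(22.6667) = 513.7778 to 225 (computed as (127 - 112)(30) - (1/2)(0.5)(30)^2), a change of -288.7778.

-288.78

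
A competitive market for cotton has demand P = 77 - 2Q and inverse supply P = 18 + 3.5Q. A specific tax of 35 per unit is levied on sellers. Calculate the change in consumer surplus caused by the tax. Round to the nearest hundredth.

Without the tax, 77 - 2Q = 18 + 3.5Q so Q* = 10.7273 and P* = 55.5455.
A tax on sellers shifts supply up by 35: 77 - 2Q = 18 + 3.5Q + 35, so Q_t = 4.3636. Buyers pay P_b = 68.2727; sellers receive P_s = P_b - 35 = 33.2727.
Consumers lose the trapezoid between P* and P_b out to Q_t plus the triangle from Q_t to Q*: change in CS = 19.0413 - 115.0744 = -96.0331.

-96.03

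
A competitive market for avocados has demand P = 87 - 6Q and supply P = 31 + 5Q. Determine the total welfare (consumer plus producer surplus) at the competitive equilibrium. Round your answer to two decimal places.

Set 87 - 6Q = 31 + 5Q, which gives 56 = 11Q, so Q* = 5.0909 and P* = 87 - 6(5.0909) = 56.4545.
Total surplus is the full triangle between the curves from 0 to Q*: (1/2)(5.0909)(87 - 31) = 142.5455.

142.55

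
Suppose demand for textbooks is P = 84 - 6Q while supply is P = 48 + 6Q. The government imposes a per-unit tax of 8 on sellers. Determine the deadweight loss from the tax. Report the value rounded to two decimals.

Without the tax, 84 - 6Q = 48 + 6Q so Q* = 3 and P* = 66.
With the tax, sellers need 8 more per unit: 84 - 6Q = 48 + 6Q + 8, so Q_t = 2.3333. Buyers pay P_b = 70; sellers receive P_s = P_b - 8 = 62.
The welfare triangle lost has base Q* - Q_t = 0.6667 and height t = 8, so DWL = (1/2)(0.6667)(8) = 2.6667.

2.67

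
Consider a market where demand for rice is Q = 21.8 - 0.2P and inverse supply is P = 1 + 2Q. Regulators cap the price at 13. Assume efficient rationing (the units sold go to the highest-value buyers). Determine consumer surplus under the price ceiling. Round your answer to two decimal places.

Rewriting demand in inverse form: P = 109 - 5Q.
Without the control, 109 - 5Q = 1 + 2Q so Q* = 15.4286 and P* = 31.8571.
At P = 13, sellers supply (13 - 1)/2 = 6 while buyers want more, so the quantity traded is 6 at price 13.
The demand price at Q = 6 is 79. CS is the trapezoid between demand and 13 over [0, 6]: (1/2)[(109 - 13) + (79 - 13)](6) = 486.

486.00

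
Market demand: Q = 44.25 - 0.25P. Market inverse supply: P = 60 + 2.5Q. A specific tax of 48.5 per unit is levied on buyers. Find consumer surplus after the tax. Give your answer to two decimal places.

Rewriting demand in inverse form: P = 177 - 4Q.
Without the tax, 177 - 4Q = 60 + 2.5Q so Q* = 18 and P* = 105.
A tax on buyers shifts demand down by 48.5: (177 - 48.5) - 4Q = 60 + 2.5Q, so Q_t = 10.5385. Buyers pay P_b = 134.8462; sellers receive P_s = P_b - 48.5 = 86.3462.
Consumer surplus is the triangle under demand above P_b: (1/2)(10.5385)(177 - 134.8462) = 222.1183.

222.12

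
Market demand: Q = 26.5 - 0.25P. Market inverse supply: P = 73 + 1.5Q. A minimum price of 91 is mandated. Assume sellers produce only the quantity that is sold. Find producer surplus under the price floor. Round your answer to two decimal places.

56.95

Rewriting demand in inverse form: P = 106 - 4Q.
Free-market equilibrium: 106 - 4Q = 73 + 1.5Q gives Q* = 6, P* = 82.
At P = 91, buyers demand (106 - 91)/4 = 3.75 while sellers would supply more, so the quantity traded is 3.75 at price 91.
The supply price at Q = 3.75 is 78.625. PS is the trapezoid between 91 and supply over [0, 3.75]: (1/2)[(91 - 73) + (91 - 78.625)](3.75) = 56.9531.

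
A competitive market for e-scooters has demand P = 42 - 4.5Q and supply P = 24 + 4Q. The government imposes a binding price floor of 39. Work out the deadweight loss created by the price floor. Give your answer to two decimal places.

8.95

Without the control, 42 - 4.5Q = 24 + 4Q so Q* = 2.1176 and P* = 32.4706.
At P = 39, buyers demand (42 - 39)/4.5 = 0.6667 while sellers would supply more, so the quantity traded is 0.6667 at price 39.
The lost-trades triangle has base Q* - 0.6667 = 1.451 and height equal to the gap between the curves at Q = 0.6667, which is 39 - 26.6667 = 12.3333. DWL = (1/2)(1.451)(12.3333) = 8.9477.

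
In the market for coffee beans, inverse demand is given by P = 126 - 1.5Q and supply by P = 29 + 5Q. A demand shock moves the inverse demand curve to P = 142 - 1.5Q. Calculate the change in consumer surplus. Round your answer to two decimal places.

Initial equilibrium: Q_0 = 14.9231, P_0 = 103.6154; CS_0 = (1/2)(14.9231)(22.3846) = 167.0237, PS_0 = (1/2)(14.9231)(74.6154) = 556.7456.
New equilibrium: 142 - 1.5Q = 29 + 5Q gives Q_1 = 17.3846, P_1 = 115.9231; CS_1 = 226.6686, PS_1 = 755.5621.
Change in consumer surplus = 226.6686 - 167.0237 = 59.645.

59.64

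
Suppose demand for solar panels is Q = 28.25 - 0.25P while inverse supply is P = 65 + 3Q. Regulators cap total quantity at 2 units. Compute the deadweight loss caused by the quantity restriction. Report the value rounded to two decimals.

Rewriting demand in inverse form: P = 113 - 4Q.
Unrestricted equilibrium: Q* = (113 - 65)/(4 + 3) = 6.8571.
At Q = 2 the demand price is 113 - 4(2) = 105 and the supply price is 65 + 3(2) = 71.
Deadweight loss is the triangle between the curves from 2 to 6.8571: (1/2)(105 - 71)(6.8571 - 2) = 82.5714.

82.57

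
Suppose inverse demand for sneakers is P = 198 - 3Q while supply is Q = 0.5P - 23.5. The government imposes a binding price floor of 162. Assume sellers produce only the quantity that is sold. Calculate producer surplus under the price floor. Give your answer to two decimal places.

Rewriting supply in inverse form: P = 47 + 2Q.
Without the control, 198 - 3Q = 47 + 2Q so Q* = 30.2 and P* = 107.4.
At P = 162, buyers demand (198 - 162)/3 = 12 while sellers would supply more, so the quantity traded is 12 at price 162.
The supply price at Q = 12 is 71. PS is the trapezoid between 162 and supply over [0, 12]: (1/2)[(162 - 47) + (162 - 71)](12) = 1236.

1236.00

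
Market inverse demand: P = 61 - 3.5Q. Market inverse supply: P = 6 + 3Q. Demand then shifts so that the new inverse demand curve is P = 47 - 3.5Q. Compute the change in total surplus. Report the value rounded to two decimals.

Initial equilibrium: Q_0 = 8.4615, P_0 = 31.3846; CS_0 = (1/2)(8.4615)(29.6154) = 125.2959, PS_0 = (1/2)(8.4615)(25.3846) = 107.3964.
New equilibrium: 47 - 3.5Q = 6 + 3Q gives Q_1 = 6.3077, P_1 = 24.9231; CS_1 = 69.6272, PS_1 = 59.6805.
Change in total surplus = (69.6272 + 59.6805) - (125.2959 + 107.3964) = -103.3846.

-103.38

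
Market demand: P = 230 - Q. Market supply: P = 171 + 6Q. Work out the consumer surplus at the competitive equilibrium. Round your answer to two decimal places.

35.52

Setting demand equal to supply, 59 = 7Q, so Q* = 8.4286 and P* = 221.5714.
CS is the area between the demand curve and P* from 0 to Q*: (1/2)(8.4286)(8.4286) = 35.5204.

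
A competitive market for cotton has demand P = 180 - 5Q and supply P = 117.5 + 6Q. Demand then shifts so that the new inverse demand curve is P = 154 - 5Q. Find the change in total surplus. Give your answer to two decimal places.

-117.00

Initial equilibrium: Q_0 = 5.6818, P_0 = 151.5909; CS_0 = (1/2)(5.6818)(28.4091) = 80.7076, PS_0 = (1/2)(5.6818)(34.0909) = 96.8492.
New equilibrium: 154 - 5Q = 117.5 + 6Q gives Q_1 = 3.3182, P_1 = 137.4091; CS_1 = 27.5258, PS_1 = 33.031.
Change in total surplus = (27.5258 + 33.031) - (80.7076 + 96.8492) = -117.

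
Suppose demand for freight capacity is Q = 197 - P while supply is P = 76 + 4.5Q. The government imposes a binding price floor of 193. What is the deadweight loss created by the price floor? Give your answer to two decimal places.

Rewriting demand in inverse form: P = 197 - Q.
Free-market equilibrium: 197 - Q = 76 + 4.5Q gives Q* = 22, P* = 175.
At the floor price 193, quantity demanded is (197 - 193)/1 = 4; demand is the short side, so Q = 4 trades at P = 193.
At Q = 4 the demand price is 193 and the supply price is 94. Deadweight loss is the triangle between the curves from 4 to 22: (1/2)(193 - 94)(22 - 4) = 891.

891.00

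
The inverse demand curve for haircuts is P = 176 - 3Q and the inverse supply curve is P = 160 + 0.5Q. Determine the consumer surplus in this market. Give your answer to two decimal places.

31.35

Equilibrium: 176 - 3Q = 160 + 0.5Q, so Q* = 4.5714 and P* = 162.2857.
CS is the area between the demand curve and P* from 0 to Q*: (1/2)(4.5714)(13.7143) = 31.3469.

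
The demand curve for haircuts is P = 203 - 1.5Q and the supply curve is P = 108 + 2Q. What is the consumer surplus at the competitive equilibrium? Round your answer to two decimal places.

552.55

Set 203 - 1.5Q = 108 + 2Q, which gives 95 = 3.5Q, so Q* = 27.1429 and P* = 203 - 1.5(27.1429) = 162.2857.
The demand choke price is 203, so CS = (1/2)(Q*)(203 - P*) = (1/2)(27.1429)(40.7143) = 552.551.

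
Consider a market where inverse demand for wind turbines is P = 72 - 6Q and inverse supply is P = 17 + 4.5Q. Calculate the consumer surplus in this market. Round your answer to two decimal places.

82.31

Equilibrium: 72 - 6Q = 17 + 4.5Q, so Q* = 5.2381 and P* = 40.5714.
Consumer surplus is the triangle under demand above P*: (1/2)(5.2381)(72 - 40.5714) = (1/2)(5.2381)(31.4286) = 82.3129.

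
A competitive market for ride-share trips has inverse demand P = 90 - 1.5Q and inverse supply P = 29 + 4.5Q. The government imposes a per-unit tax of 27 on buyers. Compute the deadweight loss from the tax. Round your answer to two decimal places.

Without the tax, 90 - 1.5Q = 29 + 4.5Q so Q* = 10.1667 and P* = 74.75.
With the tax, buyers' net willingness to pay falls by 27: (90 - 27) - 1.5Q = 29 + 4.5Q, so Q_t = 5.6667. Buyers pay P_b = 81.5; sellers receive P_s = P_b - 27 = 54.5.
The welfare triangle lost has base Q* - Q_t = 4.5 and height t = 27, so DWL = (1/2)(4.5)(27) = 60.75.

60.75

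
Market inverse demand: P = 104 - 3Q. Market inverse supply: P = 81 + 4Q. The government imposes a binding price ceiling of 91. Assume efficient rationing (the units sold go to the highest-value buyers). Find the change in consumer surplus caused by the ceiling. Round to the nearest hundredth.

Without the control, 104 - 3Q = 81 + 4Q so Q* = 3.2857 and P* = 94.1429.
At the ceiling price 91, quantity supplied is (91 - 81)/4 = 2.5; supply is the short side, so Q = 2.5 trades at P = 91.
CS goes from (1/2)(3.2857)(9.8571) = 16.1939 to 23.125 (computed as (104 - 91)(2.5) - (1/2)(3)(2.5)^2), a change of 6.9311.

6.93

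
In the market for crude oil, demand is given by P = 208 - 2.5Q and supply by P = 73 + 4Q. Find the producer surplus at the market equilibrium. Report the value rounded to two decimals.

862.72

Setting demand equal to supply, 135 = 6.5Q, so Q* = 20.7692 and P* = 156.0769.
Producer surplus is the triangle above supply below P*: (1/2)(20.7692)(156.0769 - 73) = (1/2)(20.7692)(83.0769) = 862.7219.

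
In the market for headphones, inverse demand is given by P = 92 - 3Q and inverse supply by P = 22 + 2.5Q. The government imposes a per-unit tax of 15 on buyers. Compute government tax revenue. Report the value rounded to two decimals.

Pre-tax equilibrium: 92 - 3Q = 22 + 2.5Q gives Q* = 12.7273, P* = 53.8182.
A tax on buyers shifts demand down by 15: (92 - 15) - 3Q = 22 + 2.5Q, so Q_t = 10. Buyers pay P_b = 62; sellers receive P_s = P_b - 15 = 47.
Revenue is the tax times quantity traded: 15 x 10 = 150.

150.00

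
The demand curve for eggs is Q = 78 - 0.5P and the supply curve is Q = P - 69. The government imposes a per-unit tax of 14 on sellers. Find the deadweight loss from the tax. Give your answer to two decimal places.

32.67

Rewriting demand in inverse form: P = 156 - 2Q.
Rewriting supply in inverse form: P = 69 + Q.
Pre-tax equilibrium: 156 - 2Q = 69 + Q gives Q* = 29, P* = 98.
A tax on sellers shifts supply up by 14: 156 - 2Q = 69 + Q + 14, so Q_t = 24.3333. Buyers pay P_b = 107.3333; sellers receive P_s = P_b - 14 = 93.3333.
The welfare triangle lost has base Q* - Q_t = 4.6667 and height t = 14, so DWL = (1/2)(4.6667)(14) = 32.6667.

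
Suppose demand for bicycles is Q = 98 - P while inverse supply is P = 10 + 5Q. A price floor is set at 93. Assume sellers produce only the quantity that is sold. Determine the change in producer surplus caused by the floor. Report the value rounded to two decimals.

Rewriting demand in inverse form: P = 98 - Q.
Free-market equilibrium: 98 - Q = 10 + 5Q gives Q* = 14.6667, P* = 83.3333.
At the floor price 93, quantity demanded is (98 - 93)/1 = 5; demand is the short side, so Q = 5 trades at P = 93.
PS goes from (1/2)(14.6667)(73.3333) = 537.7778 to 352.5 (computed as (93 - 10)(5) - (1/2)(5)(5)^2), a change of -185.2778.

-185.28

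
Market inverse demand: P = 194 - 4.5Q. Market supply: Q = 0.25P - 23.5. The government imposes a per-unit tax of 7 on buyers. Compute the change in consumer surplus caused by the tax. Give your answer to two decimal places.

-42.07

Rewriting supply in inverse form: P = 94 + 4Q.
Without the tax, 194 - 4.5Q = 94 + 4Q so Q* = 11.7647 and P* = 141.0588.
With the tax, buyers' net willingness to pay falls by 7: (194 - 7) - 4.5Q = 94 + 4Q, so Q_t = 10.9412. Buyers pay P_b = 144.7647; sellers receive P_s = P_b - 7 = 137.7647.
Consumers lose the trapezoid between P* and P_b out to Q_t plus the triangle from Q_t to Q*: change in CS = 269.346 - 311.4187 = -42.0727.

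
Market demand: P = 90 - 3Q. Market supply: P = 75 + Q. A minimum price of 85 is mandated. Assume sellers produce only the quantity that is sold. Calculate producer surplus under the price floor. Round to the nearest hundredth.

15.28

Free-market equilibrium: 90 - 3Q = 75 + Q gives Q* = 3.75, P* = 78.75.
At the floor price 85, quantity demanded is (90 - 85)/3 = 1.6667; demand is the short side, so Q = 1.6667 trades at P = 85.
The supply price at Q = 1.6667 is 76.6667. PS is the trapezoid between 85 and supply over [0, 1.6667]: (1/2)[(85 - 75) + (85 - 76.6667)](1.6667) = 15.2778.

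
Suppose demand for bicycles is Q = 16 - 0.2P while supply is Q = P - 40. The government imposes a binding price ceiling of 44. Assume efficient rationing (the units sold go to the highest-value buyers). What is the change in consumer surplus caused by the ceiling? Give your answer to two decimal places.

Rewriting demand in inverse form: P = 80 - 5Q.
Rewriting supply in inverse form: P = 40 + Q.
Free-market equilibrium: 80 - 5Q = 40 + Q gives Q* = 6.6667, P* = 46.6667.
At P = 44, sellers supply (44 - 40)/1 = 4 while buyers want more, so the quantity traded is 4 at price 44.
CS goes from (1/2)(6.6667)(33.3333) = 111.1111 to 104 (computed as (80 - 44)(4) - (1/2)(5)(4)^2), a change of -7.1111.

-7.11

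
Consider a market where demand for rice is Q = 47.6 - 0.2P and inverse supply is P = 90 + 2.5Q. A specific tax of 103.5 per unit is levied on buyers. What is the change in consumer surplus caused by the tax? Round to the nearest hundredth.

-885.50

Rewriting demand in inverse form: P = 238 - 5Q.
Pre-tax equilibrium: 238 - 5Q = 90 + 2.5Q gives Q* = 19.7333, P* = 139.3333.
With the tax, buyers' net willingness to pay falls by 103.5: (238 - 103.5) - 5Q = 90 + 2.5Q, so Q_t = 5.9333. Buyers pay P_b = 208.3333; sellers receive P_s = P_b - 103.5 = 104.8333.
CS falls from (1/2)(19.7333)(98.6667) = 973.5111 to (1/2)(5.9333)(29.6667) = 88.0111, a change of -885.5.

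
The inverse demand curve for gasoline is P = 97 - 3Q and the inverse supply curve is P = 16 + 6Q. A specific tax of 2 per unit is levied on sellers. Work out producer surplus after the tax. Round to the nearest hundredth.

Without the tax, 97 - 3Q = 16 + 6Q so Q* = 9 and P* = 70.
A tax on sellers shifts supply up by 2: 97 - 3Q = 16 + 6Q + 2, so Q_t = 8.7778. Buyers pay P_b = 70.6667; sellers receive P_s = P_b - 2 = 68.6667.
PS = (1/2)(Q_t)(P_s - 16) = (1/2)(8.7778)(52.6667) = 231.1481.

231.15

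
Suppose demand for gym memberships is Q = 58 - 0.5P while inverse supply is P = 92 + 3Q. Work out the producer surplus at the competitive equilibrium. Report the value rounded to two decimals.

Rewriting demand in inverse form: P = 116 - 2Q.
Equilibrium: 116 - 2Q = 92 + 3Q, so Q* = 4.8 and P* = 106.4.
PS is the area between P* and the supply curve from 0 to Q*: (1/2)(4.8)(14.4) = 34.56.

34.56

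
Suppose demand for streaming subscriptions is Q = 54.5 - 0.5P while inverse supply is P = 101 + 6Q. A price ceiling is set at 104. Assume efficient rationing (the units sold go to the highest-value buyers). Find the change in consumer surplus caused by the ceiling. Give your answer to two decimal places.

1.25

Rewriting demand in inverse form: P = 109 - 2Q.
Without the control, 109 - 2Q = 101 + 6Q so Q* = 1 and P* = 107.
At P = 104, sellers supply (104 - 101)/6 = 0.5 while buyers want more, so the quantity traded is 0.5 at price 104.
CS goes from (1/2)(1)(2) = 1 to 2.25 (computed as (109 - 104)(0.5) - (1/2)(2)(0.5)^2), a change of 1.25.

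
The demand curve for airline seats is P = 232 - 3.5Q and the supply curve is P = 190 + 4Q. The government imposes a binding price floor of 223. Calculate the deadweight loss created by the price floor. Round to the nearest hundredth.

34.40

Free-market equilibrium: 232 - 3.5Q = 190 + 4Q gives Q* = 5.6, P* = 212.4.
At the floor price 223, quantity demanded is (232 - 223)/3.5 = 2.5714; demand is the short side, so Q = 2.5714 trades at P = 223.
At Q = 2.5714 the demand price is 223 and the supply price is 200.2857. Deadweight loss is the triangle between the curves from 2.5714 to 5.6: (1/2)(223 - 200.2857)(5.6 - 2.5714) = 34.3959.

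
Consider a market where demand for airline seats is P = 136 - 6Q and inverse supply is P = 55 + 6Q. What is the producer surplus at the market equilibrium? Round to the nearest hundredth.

136.69

Equilibrium: 136 - 6Q = 55 + 6Q, so Q* = 6.75 and P* = 95.5.
Producer surplus is the triangle above supply below P*: (1/2)(6.75)(95.5 - 55) = (1/2)(6.75)(40.5) = 136.6875.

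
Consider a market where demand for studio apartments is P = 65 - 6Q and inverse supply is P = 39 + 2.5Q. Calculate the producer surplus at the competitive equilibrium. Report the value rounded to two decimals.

11.70

Setting demand equal to supply, 26 = 8.5Q, so Q* = 3.0588 and P* = 46.6471.
The supply curve's price intercept is 39, so PS = (1/2)(Q*)(P* - 39) = (1/2)(3.0588)(7.6471) = 11.6955.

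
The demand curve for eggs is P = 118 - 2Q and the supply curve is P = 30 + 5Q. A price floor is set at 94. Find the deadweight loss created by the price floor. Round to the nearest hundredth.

Free-market equilibrium: 118 - 2Q = 30 + 5Q gives Q* = 12.5714, P* = 92.8571.
At P = 94, buyers demand (118 - 94)/2 = 12 while sellers would supply more, so the quantity traded is 12 at price 94.
At Q = 12 the demand price is 94 and the supply price is 90. Deadweight loss is the triangle between the curves from 12 to 12.5714: (1/2)(94 - 90)(12.5714 - 12) = 1.1429.

1.14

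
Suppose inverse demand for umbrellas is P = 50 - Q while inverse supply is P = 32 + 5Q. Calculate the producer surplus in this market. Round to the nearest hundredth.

Set 50 - Q = 32 + 5Q, which gives 18 = 6Q, so Q* = 3 and P* = 50 - (3) = 47.
PS is the area between P* and the supply curve from 0 to Q*: (1/2)(3)(15) = 22.5.

22.50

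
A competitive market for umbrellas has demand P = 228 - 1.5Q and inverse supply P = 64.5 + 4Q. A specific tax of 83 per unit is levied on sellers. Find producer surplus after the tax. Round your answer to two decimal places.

Without the tax, 228 - 1.5Q = 64.5 + 4Q so Q* = 29.7273 and P* = 183.4091.
With the tax, sellers need 83 more per unit: 228 - 1.5Q = 64.5 + 4Q + 83, so Q_t = 14.6364. Buyers pay P_b = 206.0455; sellers receive P_s = P_b - 83 = 123.0455.
PS = (1/2)(Q_t)(P_s - 64.5) = (1/2)(14.6364)(58.5455) = 428.4463.

428.45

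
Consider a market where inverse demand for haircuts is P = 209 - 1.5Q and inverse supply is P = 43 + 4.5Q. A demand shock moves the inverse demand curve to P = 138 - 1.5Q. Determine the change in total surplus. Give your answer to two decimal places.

-1544.25

Initial equilibrium: Q_0 = 27.6667, P_0 = 167.5; CS_0 = (1/2)(27.6667)(41.5) = 574.0833, PS_0 = (1/2)(27.6667)(124.5) = 1722.25.
New equilibrium: 138 - 1.5Q = 43 + 4.5Q gives Q_1 = 15.8333, P_1 = 114.25; CS_1 = 188.0208, PS_1 = 564.0625.
Change in total surplus = (188.0208 + 564.0625) - (574.0833 + 1722.25) = -1544.25.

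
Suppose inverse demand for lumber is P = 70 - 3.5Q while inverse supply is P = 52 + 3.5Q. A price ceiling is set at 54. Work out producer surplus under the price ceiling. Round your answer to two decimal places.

0.57

Without the control, 70 - 3.5Q = 52 + 3.5Q so Q* = 2.5714 and P* = 61.
At P = 54, sellers supply (54 - 52)/3.5 = 0.5714 while buyers want more, so the quantity traded is 0.5714 at price 54.
PS is the triangle above supply below 54: (1/2)(0.5714)(54 - 52) = 0.5714.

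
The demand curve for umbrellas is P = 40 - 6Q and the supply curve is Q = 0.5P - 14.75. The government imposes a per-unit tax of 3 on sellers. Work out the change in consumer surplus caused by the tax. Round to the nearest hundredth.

Rewriting supply in inverse form: P = 29.5 + 2Q.
Without the tax, 40 - 6Q = 29.5 + 2Q so Q* = 1.3125 and P* = 32.125.
A tax on sellers shifts supply up by 3: 40 - 6Q = 29.5 + 2Q + 3, so Q_t = 0.9375. Buyers pay P_b = 34.375; sellers receive P_s = P_b - 3 = 31.375.
Consumers lose the trapezoid between P* and P_b out to Q_t plus the triangle from Q_t to Q*: change in CS = 2.6367 - 5.168 = -2.5312.

-2.53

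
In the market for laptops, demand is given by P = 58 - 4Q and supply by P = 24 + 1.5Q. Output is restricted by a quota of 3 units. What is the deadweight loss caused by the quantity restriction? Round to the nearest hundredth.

Unrestricted equilibrium: Q* = (58 - 24)/(4 + 1.5) = 6.1818.
At Q = 3 the demand price is 58 - 4(3) = 46 and the supply price is 24 + 1.5(3) = 28.5.
Deadweight loss is the triangle between the curves from 3 to 6.1818: (1/2)(46 - 28.5)(6.1818 - 3) = 27.8409.

27.84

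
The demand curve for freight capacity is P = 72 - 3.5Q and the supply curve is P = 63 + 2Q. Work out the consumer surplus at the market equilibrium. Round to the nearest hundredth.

4.69

Set 72 - 3.5Q = 63 + 2Q, which gives 9 = 5.5Q, so Q* = 1.6364 and P* = 72 - 3.5(1.6364) = 66.2727.
Consumer surplus is the triangle under demand above P*: (1/2)(1.6364)(72 - 66.2727) = (1/2)(1.6364)(5.7273) = 4.686.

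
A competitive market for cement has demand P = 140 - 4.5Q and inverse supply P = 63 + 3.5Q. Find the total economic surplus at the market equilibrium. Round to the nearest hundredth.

370.56

Set 140 - 4.5Q = 63 + 3.5Q, which gives 77 = 8Q, so Q* = 9.625 and P* = 140 - 4.5(9.625) = 96.6875.
Total surplus is the full triangle between the curves from 0 to Q*: (1/2)(9.625)(140 - 63) = 370.5625.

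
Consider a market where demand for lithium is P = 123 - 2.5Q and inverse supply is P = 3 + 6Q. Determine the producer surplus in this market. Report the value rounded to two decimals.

597.92

Equilibrium: 123 - 2.5Q = 3 + 6Q, so Q* = 14.1176 and P* = 87.7059.
The supply curve's price intercept is 3, so PS = (1/2)(Q*)(P* - 3) = (1/2)(14.1176)(84.7059) = 597.9239.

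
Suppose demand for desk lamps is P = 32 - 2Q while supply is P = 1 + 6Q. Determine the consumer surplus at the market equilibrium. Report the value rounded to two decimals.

15.02

Setting demand equal to supply, 31 = 8Q, so Q* = 3.875 and P* = 24.25.
Consumer surplus is the triangle under demand above P*: (1/2)(3.875)(32 - 24.25) = (1/2)(3.875)(7.75) = 15.0156.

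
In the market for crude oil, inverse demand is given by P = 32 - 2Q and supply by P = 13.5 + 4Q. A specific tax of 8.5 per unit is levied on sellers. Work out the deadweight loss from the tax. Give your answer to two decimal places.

6.02

Without the tax, 32 - 2Q = 13.5 + 4Q so Q* = 3.0833 and P* = 25.8333.
A tax on sellers shifts supply up by 8.5: 32 - 2Q = 13.5 + 4Q + 8.5, so Q_t = 1.6667. Buyers pay P_b = 28.6667; sellers receive P_s = P_b - 8.5 = 20.1667.
Deadweight loss is the triangle between the curves from Q_t to Q*: (1/2)(3.0833 - 1.6667)(8.5) = 6.0208.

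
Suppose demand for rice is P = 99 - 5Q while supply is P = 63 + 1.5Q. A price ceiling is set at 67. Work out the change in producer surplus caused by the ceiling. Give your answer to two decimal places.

Without the control, 99 - 5Q = 63 + 1.5Q so Q* = 5.5385 and P* = 71.3077.
At P = 67, sellers supply (67 - 63)/1.5 = 2.6667 while buyers want more, so the quantity traded is 2.6667 at price 67.
PS goes from (1/2)(5.5385)(8.3077) = 23.0059 to 5.3333 (computed as (67 - 63)(2.6667) - (1/2)(1.5)(2.6667)^2), a change of -17.6726.

-17.67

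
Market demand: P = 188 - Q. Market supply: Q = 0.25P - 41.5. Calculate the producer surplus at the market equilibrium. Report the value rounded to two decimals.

38.72

Rewriting supply in inverse form: P = 166 + 4Q.
Set 188 - Q = 166 + 4Q, which gives 22 = 5Q, so Q* = 4.4 and P* = 188 - (4.4) = 183.6.
Producer surplus is the triangle above supply below P*: (1/2)(4.4)(183.6 - 166) = (1/2)(4.4)(17.6) = 38.72.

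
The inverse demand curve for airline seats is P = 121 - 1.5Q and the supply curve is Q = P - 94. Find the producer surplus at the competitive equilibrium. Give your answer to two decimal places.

58.32

Rewriting supply in inverse form: P = 94 + Q.
Set 121 - 1.5Q = 94 + Q, which gives 27 = 2.5Q, so Q* = 10.8 and P* = 121 - 1.5(10.8) = 104.8.
PS is the area between P* and the supply curve from 0 to Q*: (1/2)(10.8)(10.8) = 58.32.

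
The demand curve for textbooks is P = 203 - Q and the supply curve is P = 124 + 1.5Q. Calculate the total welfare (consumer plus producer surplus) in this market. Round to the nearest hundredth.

Set 203 - Q = 124 + 1.5Q, which gives 79 = 2.5Q, so Q* = 31.6 and P* = 203 - (31.6) = 171.4.
CS = (1/2)(31.6)(31.6) = 499.28 and PS = (1/2)(31.6)(47.4) = 748.92, so total surplus = 1248.2.

1248.20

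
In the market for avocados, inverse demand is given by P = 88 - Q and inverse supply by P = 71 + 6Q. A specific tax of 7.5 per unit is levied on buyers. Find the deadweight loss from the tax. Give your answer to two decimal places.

4.02

Without the tax, 88 - Q = 71 + 6Q so Q* = 2.4286 and P* = 85.5714.
With the tax, buyers' net willingness to pay falls by 7.5: (88 - 7.5) - Q = 71 + 6Q, so Q_t = 1.3571. Buyers pay P_b = 86.6429; sellers receive P_s = P_b - 7.5 = 79.1429.
The welfare triangle lost has base Q* - Q_t = 1.0714 and height t = 7.5, so DWL = (1/2)(1.0714)(7.5) = 4.0179.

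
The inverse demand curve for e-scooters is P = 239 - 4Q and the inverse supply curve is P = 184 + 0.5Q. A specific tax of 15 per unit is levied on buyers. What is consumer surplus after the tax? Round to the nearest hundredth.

Without the tax, 239 - 4Q = 184 + 0.5Q so Q* = 12.2222 and P* = 190.1111.
A tax on buyers shifts demand down by 15: (239 - 15) - 4Q = 184 + 0.5Q, so Q_t = 8.8889. Buyers pay P_b = 203.4444; sellers receive P_s = P_b - 15 = 188.4444.
CS = (1/2)(Q_t)(239 - P_b) = (1/2)(8.8889)(35.5556) = 158.0247.

158.02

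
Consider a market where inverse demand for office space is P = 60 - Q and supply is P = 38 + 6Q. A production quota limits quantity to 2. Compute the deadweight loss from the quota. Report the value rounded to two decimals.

4.57

Without the quota, 60 - Q = 38 + 6Q gives Q* = 3.1429.
At Q = 2 the demand price is 60 - (2) = 58 and the supply price is 38 + 6(2) = 50.
Deadweight loss is the triangle between the curves from 2 to 3.1429: (1/2)(58 - 50)(3.1429 - 2) = 4.5714.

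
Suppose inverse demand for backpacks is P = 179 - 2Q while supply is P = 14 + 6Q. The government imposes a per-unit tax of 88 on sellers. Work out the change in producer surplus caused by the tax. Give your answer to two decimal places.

-998.25

Pre-tax equilibrium: 179 - 2Q = 14 + 6Q gives Q* = 20.625, P* = 137.75.
A tax on sellers shifts supply up by 88: 179 - 2Q = 14 + 6Q + 88, so Q_t = 9.625. Buyers pay P_b = 159.75; sellers receive P_s = P_b - 88 = 71.75.
Producers lose the trapezoid between P_s and P* out to Q_t plus the triangle from Q_t to Q*: change in PS = 277.9219 - 1276.1719 = -998.25.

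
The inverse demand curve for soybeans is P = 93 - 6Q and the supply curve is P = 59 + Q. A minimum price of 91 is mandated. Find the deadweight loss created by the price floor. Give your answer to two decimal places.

Free-market equilibrium: 93 - 6Q = 59 + Q gives Q* = 4.8571, P* = 63.8571.
At P = 91, buyers demand (93 - 91)/6 = 0.3333 while sellers would supply more, so the quantity traded is 0.3333 at price 91.
At Q = 0.3333 the demand price is 91 and the supply price is 59.3333. Deadweight loss is the triangle between the curves from 0.3333 to 4.8571: (1/2)(91 - 59.3333)(4.8571 - 0.3333) = 71.627.

71.63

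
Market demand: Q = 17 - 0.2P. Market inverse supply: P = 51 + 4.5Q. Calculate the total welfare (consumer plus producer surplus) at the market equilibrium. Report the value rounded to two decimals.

Rewriting demand in inverse form: P = 85 - 5Q.
Equilibrium: 85 - 5Q = 51 + 4.5Q, so Q* = 3.5789 and P* = 67.1053.
CS = (1/2)(3.5789)(17.8947) = 32.0222 and PS = (1/2)(3.5789)(16.1053) = 28.8199, so total surplus = 60.8421.

60.84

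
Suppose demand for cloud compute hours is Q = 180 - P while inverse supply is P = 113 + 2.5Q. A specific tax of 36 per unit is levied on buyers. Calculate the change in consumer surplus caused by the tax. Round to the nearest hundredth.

-144.00

Rewriting demand in inverse form: P = 180 - Q.
Without the tax, 180 - Q = 113 + 2.5Q so Q* = 19.1429 and P* = 160.8571.
With the tax, buyers' net willingness to pay falls by 36: (180 - 36) - Q = 113 + 2.5Q, so Q_t = 8.8571. Buyers pay P_b = 171.1429; sellers receive P_s = P_b - 36 = 135.1429.
Consumers lose the trapezoid between P* and P_b out to Q_t plus the triangle from Q_t to Q*: change in CS = 39.2245 - 183.2245 = -144.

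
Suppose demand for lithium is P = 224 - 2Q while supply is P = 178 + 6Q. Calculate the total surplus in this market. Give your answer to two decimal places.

132.25

Setting demand equal to supply, 46 = 8Q, so Q* = 5.75 and P* = 212.5.
Total surplus is the full triangle between the curves from 0 to Q*: (1/2)(5.75)(224 - 178) = 132.25.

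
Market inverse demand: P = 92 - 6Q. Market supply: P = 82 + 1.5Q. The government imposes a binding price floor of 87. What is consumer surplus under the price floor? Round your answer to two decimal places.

2.08

Free-market equilibrium: 92 - 6Q = 82 + 1.5Q gives Q* = 1.3333, P* = 84.
At P = 87, buyers demand (92 - 87)/6 = 0.8333 while sellers would supply more, so the quantity traded is 0.8333 at price 87.
CS is the triangle under demand above 87: (1/2)(0.8333)(92 - 87) = 2.0833.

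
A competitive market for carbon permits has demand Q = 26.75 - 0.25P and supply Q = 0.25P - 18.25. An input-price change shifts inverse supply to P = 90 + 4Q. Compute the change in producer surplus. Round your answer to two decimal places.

-27.09

Rewriting demand in inverse form: P = 107 - 4Q.
Rewriting supply in inverse form: P = 73 + 4Q.
Initial equilibrium: Q_0 = 4.25, P_0 = 90; CS_0 = (1/2)(4.25)(17) = 36.125, PS_0 = (1/2)(4.25)(17) = 36.125.
New equilibrium: 107 - 4Q = 90 + 4Q gives Q_1 = 2.125, P_1 = 98.5; CS_1 = 9.0312, PS_1 = 9.0312.
Change in producer surplus = 9.0312 - 36.125 = -27.0938.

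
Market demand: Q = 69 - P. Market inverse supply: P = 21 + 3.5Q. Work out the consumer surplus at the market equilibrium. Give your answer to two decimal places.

Rewriting demand in inverse form: P = 69 - Q.
Set 69 - Q = 21 + 3.5Q, which gives 48 = 4.5Q, so Q* = 10.6667 and P* = 69 - (10.6667) = 58.3333.
CS is the area between the demand curve and P* from 0 to Q*: (1/2)(10.6667)(10.6667) = 56.8889.

56.89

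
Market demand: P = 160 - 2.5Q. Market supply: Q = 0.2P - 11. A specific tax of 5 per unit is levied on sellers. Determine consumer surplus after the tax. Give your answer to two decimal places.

Rewriting supply in inverse form: P = 55 + 5Q.
Without the tax, 160 - 2.5Q = 55 + 5Q so Q* = 14 and P* = 125.
A tax on sellers shifts supply up by 5: 160 - 2.5Q = 55 + 5Q + 5, so Q_t = 13.3333. Buyers pay P_b = 126.6667; sellers receive P_s = P_b - 5 = 121.6667.
CS = (1/2)(Q_t)(160 - P_b) = (1/2)(13.3333)(33.3333) = 222.2222.

222.22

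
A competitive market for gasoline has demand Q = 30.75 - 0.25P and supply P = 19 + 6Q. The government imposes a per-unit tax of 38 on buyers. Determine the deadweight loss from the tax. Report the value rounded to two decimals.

Rewriting demand in inverse form: P = 123 - 4Q.
Pre-tax equilibrium: 123 - 4Q = 19 + 6Q gives Q* = 10.4, P* = 81.4.
A tax on buyers shifts demand down by 38: (123 - 38) - 4Q = 19 + 6Q, so Q_t = 6.6. Buyers pay P_b = 96.6; sellers receive P_s = P_b - 38 = 58.6.
Deadweight loss is the triangle between the curves from Q_t to Q*: (1/2)(10.4 - 6.6)(38) = 72.2.

72.20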